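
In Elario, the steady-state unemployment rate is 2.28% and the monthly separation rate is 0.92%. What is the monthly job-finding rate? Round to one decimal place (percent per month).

From u* = s/(s+f): f = s·(1−u)/u.
f = 0.92 × (1 − 0.0228) / 0.0228 = 0.8990 / 0.0228 ≈ 39.4% per month.

Job-finding rate ≈ 39.4% per month.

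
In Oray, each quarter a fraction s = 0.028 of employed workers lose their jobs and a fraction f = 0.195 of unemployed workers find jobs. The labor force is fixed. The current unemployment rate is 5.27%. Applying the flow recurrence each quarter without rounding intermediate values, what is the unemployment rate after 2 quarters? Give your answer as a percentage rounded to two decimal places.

With a fixed labor force, u_{t+1} = u_t + s·(1−u_t) − f·u_t = u_t·(1−s−f) + s.
Here 1−s−f = 0.777 and s = 0.028.
u_1 = 0.052700 × 0.777 + 0.028 = 0.068948.
u_2 = 0.068948 × 0.777 + 0.028 = 0.081573.

Unemployment rate after two quarters ≈ 8.16%.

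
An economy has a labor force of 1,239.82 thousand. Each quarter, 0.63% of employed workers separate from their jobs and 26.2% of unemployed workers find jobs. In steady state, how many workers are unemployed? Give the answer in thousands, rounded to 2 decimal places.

Steady-state unemployment rate u* = s/(s+f) = 0.63/(0.63+26.2) = 0.023481.
Unemployed = u* × labor force = 0.023481 × 1,239.82 ≈ 29.11 thousand.

About 29.11 thousand are unemployed in steady state.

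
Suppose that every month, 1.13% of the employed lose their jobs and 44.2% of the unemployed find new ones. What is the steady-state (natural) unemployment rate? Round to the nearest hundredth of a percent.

Steady-state unemployment rate ≈ 2.49%.

At steady state the flows balance: s·E = f·U, so U/(E+U) = s/(s+f).
u* = 1.13 / (1.13 + 44.2) = 1.13 / 45.33 = 2.49%.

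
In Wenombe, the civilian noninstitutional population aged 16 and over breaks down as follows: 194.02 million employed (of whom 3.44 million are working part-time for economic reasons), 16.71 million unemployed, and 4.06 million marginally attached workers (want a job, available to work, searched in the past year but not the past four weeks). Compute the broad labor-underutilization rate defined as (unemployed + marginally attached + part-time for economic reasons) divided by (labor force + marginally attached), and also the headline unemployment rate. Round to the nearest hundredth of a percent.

Broad underutilization rate ≈ 11.27%; headline unemployment rate ≈ 7.93%.

Labor force = 194.02 + 16.71 = 210.73 million.
Numerator = 16.71 + 4.06 + 3.44 = 24.21 million.
Denominator = 210.73 + 4.06 = 214.79 million.
Broad rate = 24.21 / 214.79 = 11.27%.
Headline unemployment rate = 16.71 / 210.73 = 7.93%.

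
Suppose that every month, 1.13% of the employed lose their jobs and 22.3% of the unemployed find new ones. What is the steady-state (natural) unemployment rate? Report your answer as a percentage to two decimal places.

Steady-state unemployment rate ≈ 4.82%.

At steady state the flows balance: s·E = f·U, so U/(E+U) = s/(s+f).
u* = 1.13 / (1.13 + 22.3) = 1.13 / 23.43 = 4.82%.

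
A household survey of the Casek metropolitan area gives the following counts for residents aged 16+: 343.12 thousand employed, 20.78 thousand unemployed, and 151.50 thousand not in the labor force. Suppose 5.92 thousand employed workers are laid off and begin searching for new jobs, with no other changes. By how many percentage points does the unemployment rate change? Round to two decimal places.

The unemployment rate changes by +1.63 percentage points.

Initially, labor force = 343.12 + 20.78 = 363.90 thousand, so u = 20.78/363.90 = 5.71%.
After the change, employed falls and unemployed rises by 5.92; labor force unchanged → E = 337.20, U = 26.70, labor force = 363.90 thousand.
New unemployment rate = 26.70 / 363.90 = 7.34%.
Change = 7.34% − 5.71% = +1.63 percentage points.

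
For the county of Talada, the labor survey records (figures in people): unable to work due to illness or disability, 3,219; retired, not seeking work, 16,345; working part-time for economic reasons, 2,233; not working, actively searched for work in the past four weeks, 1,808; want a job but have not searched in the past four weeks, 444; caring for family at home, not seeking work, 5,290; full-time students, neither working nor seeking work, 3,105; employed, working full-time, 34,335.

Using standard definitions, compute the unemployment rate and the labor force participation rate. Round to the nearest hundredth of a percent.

Employed = 2,233 + 34,335 = 36,568 (anyone who worked, including part-time for economic reasons, counts as employed).
Unemployed = 1,808.
Labor force = 36,568 + 1,808 = 38,376.
Not in labor force = 3,219 + 16,345 + 444 + 5,290 + 3,105 = 28,403 (those not working and not actively searching are outside the labor force — including those who want a job but have given up searching).
Civilian working-age population = 38,376 + 28,403 = 66,779.
Unemployment rate = 1,808 / 38,376 = 4.71%.
Labor force participation rate = 38,376 / 66,779 = 57.47%.

Unemployment rate ≈ 4.71%; labor force participation rate ≈ 57.47%.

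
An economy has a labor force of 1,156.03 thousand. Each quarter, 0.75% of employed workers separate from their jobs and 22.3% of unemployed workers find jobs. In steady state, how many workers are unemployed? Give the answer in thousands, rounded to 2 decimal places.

About 37.61 thousand are unemployed in steady state.

Steady-state unemployment rate u* = s/(s+f) = 0.75/(0.75+22.3) = 0.032538.
Unemployed = u* × labor force = 0.032538 × 1,156.03 ≈ 37.61 thousand.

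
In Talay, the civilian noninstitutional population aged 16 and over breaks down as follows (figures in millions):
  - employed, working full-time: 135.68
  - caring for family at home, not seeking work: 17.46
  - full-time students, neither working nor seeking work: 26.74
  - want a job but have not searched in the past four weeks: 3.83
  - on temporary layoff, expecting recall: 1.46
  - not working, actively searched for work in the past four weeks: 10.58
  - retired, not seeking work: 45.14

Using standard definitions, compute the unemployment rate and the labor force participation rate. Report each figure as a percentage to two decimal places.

Employed = 135.68 million.
Unemployed = 1.46 + 10.58 = 12.04 million (jobless and actively searching, or on temporary layoff).
Labor force = 135.68 + 12.04 = 147.72 million.
Not in labor force = 17.46 + 26.74 + 3.83 + 45.14 = 93.17 million (those not working and not actively searching are outside the labor force — including those who want a job but have given up searching).
Civilian working-age population = 147.72 + 93.17 = 240.89 million.
Unemployment rate = 12.04 / 147.72 = 8.15%.
Labor force participation rate = 147.72 / 240.89 = 61.32%.

Unemployment rate ≈ 8.15%; labor force participation rate ≈ 61.32%.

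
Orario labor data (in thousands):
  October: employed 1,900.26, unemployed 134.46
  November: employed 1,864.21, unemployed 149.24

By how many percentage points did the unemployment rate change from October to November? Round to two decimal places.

The unemployment rate changed by +0.80 percentage points.

October: labor force = 1,900.26 + 134.46 = 2,034.72; u = 134.46/2,034.72 = 6.61%.
November: labor force = 1,864.21 + 149.24 = 2,013.45; u = 149.24/2,013.45 = 7.41%.
Change = 7.41% − 6.61% = +0.80 pp.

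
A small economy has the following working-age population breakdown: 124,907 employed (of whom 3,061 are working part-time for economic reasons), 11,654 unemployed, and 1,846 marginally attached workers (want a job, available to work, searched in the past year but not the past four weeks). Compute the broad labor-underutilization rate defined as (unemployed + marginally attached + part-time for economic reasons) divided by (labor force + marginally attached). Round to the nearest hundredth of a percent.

Labor force = 124,907 + 11,654 = 136,561.
Numerator = 11,654 + 1,846 + 3,061 = 16,561.
Denominator = 136,561 + 1,846 = 138,407.
Broad rate = 16,561 / 138,407 = 11.97%.

Broad underutilization rate ≈ 11.97%.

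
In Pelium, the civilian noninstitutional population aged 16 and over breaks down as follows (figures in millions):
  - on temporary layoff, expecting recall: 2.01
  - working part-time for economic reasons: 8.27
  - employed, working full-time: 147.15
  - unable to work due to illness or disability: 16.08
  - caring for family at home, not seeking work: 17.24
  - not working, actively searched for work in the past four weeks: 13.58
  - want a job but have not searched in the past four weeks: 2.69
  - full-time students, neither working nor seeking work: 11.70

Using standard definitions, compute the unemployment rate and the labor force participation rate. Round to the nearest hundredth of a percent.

Employed = 8.27 + 147.15 = 155.42 million (anyone who worked, including part-time for economic reasons, counts as employed).
Unemployed = 2.01 + 13.58 = 15.59 million (jobless and actively searching, or on temporary layoff).
Labor force = 155.42 + 15.59 = 171.01 million.
Not in labor force = 16.08 + 17.24 + 2.69 + 11.70 = 47.71 million (those not working and not actively searching are outside the labor force — including those who want a job but have given up searching).
Civilian working-age population = 171.01 + 47.71 = 218.72 million.
Unemployment rate = 15.59 / 171.01 = 9.12%.
Labor force participation rate = 171.01 / 218.72 = 78.19%.

Unemployment rate ≈ 9.12%; labor force participation rate ≈ 78.19%.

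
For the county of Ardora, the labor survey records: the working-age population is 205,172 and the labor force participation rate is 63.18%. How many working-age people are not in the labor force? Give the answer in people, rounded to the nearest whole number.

About 75,544 are not in the labor force.

Share not in the labor force = 1 − 0.6318 = 0.3682.
Not in labor force = 0.3682 × 205,172 ≈ 75,544.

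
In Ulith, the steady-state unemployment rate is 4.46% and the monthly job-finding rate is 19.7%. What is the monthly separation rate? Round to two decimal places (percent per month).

Separation rate ≈ 0.92% per month.

From u* = s/(s+f): s = u·f/(1−u).
s = 0.0446 × 19.7 / (1 − 0.0446) = 0.8786 / 0.9554 ≈ 0.92% per month.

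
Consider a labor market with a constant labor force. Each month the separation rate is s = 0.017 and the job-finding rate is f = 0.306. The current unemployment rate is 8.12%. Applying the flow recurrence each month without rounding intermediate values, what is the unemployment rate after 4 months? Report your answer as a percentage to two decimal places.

Unemployment rate after four months ≈ 5.86%.

With a fixed labor force, u_{t+1} = u_t + s·(1−u_t) − f·u_t = u_t·(1−s−f) + s.
Here 1−s−f = 0.677 and s = 0.017.
u_1 = 0.081200 × 0.677 + 0.017 = 0.071972.
u_2 = 0.071972 × 0.677 + 0.017 = 0.065725.
u_3 = 0.065725 × 0.677 + 0.017 = 0.061496.
u_4 = 0.061496 × 0.677 + 0.017 = 0.058633.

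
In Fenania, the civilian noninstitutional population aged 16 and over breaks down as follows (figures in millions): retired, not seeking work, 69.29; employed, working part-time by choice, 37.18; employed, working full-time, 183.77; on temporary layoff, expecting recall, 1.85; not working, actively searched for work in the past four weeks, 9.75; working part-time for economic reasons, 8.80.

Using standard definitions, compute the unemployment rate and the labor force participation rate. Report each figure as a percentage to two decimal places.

Unemployment rate ≈ 4.81%; labor force participation rate ≈ 77.69%.

Employed = 37.18 + 183.77 + 8.80 = 229.75 million (anyone who worked, including part-time for economic reasons, counts as employed).
Unemployed = 1.85 + 9.75 = 11.60 million (jobless and actively searching, or on temporary layoff).
Labor force = 229.75 + 11.60 = 241.35 million.
Not in labor force = 69.29 million (those not working and not actively searching are outside the labor force).
Civilian working-age population = 241.35 + 69.29 = 310.64 million.
Unemployment rate = 11.60 / 241.35 = 4.81%.
Labor force participation rate = 241.35 / 310.64 = 77.69%.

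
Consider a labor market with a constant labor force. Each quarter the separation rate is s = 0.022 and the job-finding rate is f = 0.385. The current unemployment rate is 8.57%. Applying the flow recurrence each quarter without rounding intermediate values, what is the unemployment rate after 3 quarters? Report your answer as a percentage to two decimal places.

With a fixed labor force, u_{t+1} = u_t + s·(1−u_t) − f·u_t = u_t·(1−s−f) + s.
Here 1−s−f = 0.593 and s = 0.022.
u_1 = 0.085700 × 0.593 + 0.022 = 0.072820.
u_2 = 0.072820 × 0.593 + 0.022 = 0.065182.
u_3 = 0.065182 × 0.593 + 0.022 = 0.060653.

Unemployment rate after three quarters ≈ 6.07%.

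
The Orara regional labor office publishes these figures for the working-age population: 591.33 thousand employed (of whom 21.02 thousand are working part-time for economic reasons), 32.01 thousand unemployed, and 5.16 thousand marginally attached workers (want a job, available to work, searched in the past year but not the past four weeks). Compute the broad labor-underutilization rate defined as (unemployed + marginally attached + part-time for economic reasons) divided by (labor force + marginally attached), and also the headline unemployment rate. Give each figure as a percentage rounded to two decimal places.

Labor force = 591.33 + 32.01 = 623.34 thousand.
Numerator = 32.01 + 5.16 + 21.02 = 58.19 thousand.
Denominator = 623.34 + 5.16 = 628.50 thousand.
Broad rate = 58.19 / 628.50 = 9.26%.
Headline unemployment rate = 32.01 / 623.34 = 5.14%.

Broad underutilization rate ≈ 9.26%; headline unemployment rate ≈ 5.14%.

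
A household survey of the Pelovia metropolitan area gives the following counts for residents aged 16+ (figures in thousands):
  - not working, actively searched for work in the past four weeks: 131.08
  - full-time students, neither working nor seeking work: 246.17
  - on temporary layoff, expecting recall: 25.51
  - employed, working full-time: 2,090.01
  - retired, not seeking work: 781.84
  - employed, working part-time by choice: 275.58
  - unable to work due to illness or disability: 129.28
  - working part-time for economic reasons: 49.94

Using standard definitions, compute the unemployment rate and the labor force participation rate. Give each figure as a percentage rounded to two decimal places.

Unemployment rate ≈ 6.09%; labor force participation rate ≈ 68.97%.

Employed = 2,090.01 + 275.58 + 49.94 = 2,415.53 thousand (anyone who worked, including part-time for economic reasons, counts as employed).
Unemployed = 131.08 + 25.51 = 156.59 thousand (jobless and actively searching, or on temporary layoff).
Labor force = 2,415.53 + 156.59 = 2,572.12 thousand.
Not in labor force = 246.17 + 781.84 + 129.28 = 1,157.29 thousand (those not working and not actively searching are outside the labor force).
Civilian working-age population = 2,572.12 + 1,157.29 = 3,729.41 thousand.
Unemployment rate = 156.59 / 2,572.12 = 6.09%.
Labor force participation rate = 2,572.12 / 3,729.41 = 68.97%.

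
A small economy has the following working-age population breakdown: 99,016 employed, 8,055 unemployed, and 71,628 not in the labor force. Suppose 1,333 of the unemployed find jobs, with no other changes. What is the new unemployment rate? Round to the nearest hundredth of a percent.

Initially, labor force = 99,016 + 8,055 = 107,071, so u = 8,055/107,071 = 7.52%.
After the change, unemployed falls and employed rises by 1,333; labor force unchanged → E = 100,349, U = 6,722, labor force = 107,071.
New unemployment rate = 6,722 / 107,071 = 6.28%.

New unemployment rate ≈ 6.28%.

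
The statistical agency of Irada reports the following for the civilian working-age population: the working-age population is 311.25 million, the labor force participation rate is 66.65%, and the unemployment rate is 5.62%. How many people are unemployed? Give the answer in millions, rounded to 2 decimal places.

Labor force = 0.6665 × 311.25 = 207.45 million.
Unemployed = 0.0562 × 207.45 ≈ 11.66 million.

About 11.66 million are unemployed.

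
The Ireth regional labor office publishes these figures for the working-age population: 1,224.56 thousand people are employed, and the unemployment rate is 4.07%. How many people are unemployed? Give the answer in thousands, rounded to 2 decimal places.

Let U be the number unemployed. The labor force is E + U, and U/(E+U) = 0.0407.
So U = 0.0407 × 1,224.56 / (1 − 0.0407) = 49.8396 / 0.9593 ≈ 51.95 thousand.

About 51.95 thousand are unemployed.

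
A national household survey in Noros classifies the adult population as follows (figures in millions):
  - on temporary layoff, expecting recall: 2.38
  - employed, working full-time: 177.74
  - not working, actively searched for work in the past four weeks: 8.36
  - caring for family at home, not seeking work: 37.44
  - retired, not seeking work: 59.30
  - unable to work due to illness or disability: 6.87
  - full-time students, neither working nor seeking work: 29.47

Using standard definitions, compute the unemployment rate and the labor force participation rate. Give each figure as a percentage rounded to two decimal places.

Unemployment rate ≈ 5.70%; labor force participation rate ≈ 58.61%.

Employed = 177.74 million.
Unemployed = 2.38 + 8.36 = 10.74 million (jobless and actively searching, or on temporary layoff).
Labor force = 177.74 + 10.74 = 188.48 million.
Not in labor force = 37.44 + 59.30 + 6.87 + 29.47 = 133.08 million (those not working and not actively searching are outside the labor force).
Civilian working-age population = 188.48 + 133.08 = 321.56 million.
Unemployment rate = 10.74 / 188.48 = 5.70%.
Labor force participation rate = 188.48 / 321.56 = 58.61%.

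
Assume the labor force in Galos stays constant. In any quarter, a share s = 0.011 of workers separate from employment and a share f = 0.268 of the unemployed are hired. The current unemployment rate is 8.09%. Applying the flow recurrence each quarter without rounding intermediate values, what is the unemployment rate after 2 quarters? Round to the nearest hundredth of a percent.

With a fixed labor force, u_{t+1} = u_t + s·(1−u_t) − f·u_t = u_t·(1−s−f) + s.
Here 1−s−f = 0.721 and s = 0.011.
u_1 = 0.080900 × 0.721 + 0.011 = 0.069329.
u_2 = 0.069329 × 0.721 + 0.011 = 0.060986.

Unemployment rate after two quarters ≈ 6.10%.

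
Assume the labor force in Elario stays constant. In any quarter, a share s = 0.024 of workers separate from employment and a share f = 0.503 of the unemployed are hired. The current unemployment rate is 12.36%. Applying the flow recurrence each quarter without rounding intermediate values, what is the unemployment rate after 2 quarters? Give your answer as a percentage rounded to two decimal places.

With a fixed labor force, u_{t+1} = u_t + s·(1−u_t) − f·u_t = u_t·(1−s−f) + s.
Here 1−s−f = 0.473 and s = 0.024.
u_1 = 0.123600 × 0.473 + 0.024 = 0.082463.
u_2 = 0.082463 × 0.473 + 0.024 = 0.063005.

Unemployment rate after two quarters ≈ 6.30%.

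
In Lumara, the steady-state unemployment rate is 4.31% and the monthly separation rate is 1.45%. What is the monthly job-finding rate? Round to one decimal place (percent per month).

From u* = s/(s+f): f = s·(1−u)/u.
f = 1.45 × (1 − 0.0431) / 0.0431 = 1.3875 / 0.0431 ≈ 32.2% per month.

Job-finding rate ≈ 32.2% per month.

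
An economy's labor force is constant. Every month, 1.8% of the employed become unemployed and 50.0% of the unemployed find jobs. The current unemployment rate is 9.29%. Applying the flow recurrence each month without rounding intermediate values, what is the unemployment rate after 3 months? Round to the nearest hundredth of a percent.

Unemployment rate after three months ≈ 4.13%.

With a fixed labor force, u_{t+1} = u_t + s·(1−u_t) − f·u_t = u_t·(1−s−f) + s.
Here 1−s−f = 0.482 and s = 0.018.
u_1 = 0.092900 × 0.482 + 0.018 = 0.062778.
u_2 = 0.062778 × 0.482 + 0.018 = 0.048259.
u_3 = 0.048259 × 0.482 + 0.018 = 0.041261.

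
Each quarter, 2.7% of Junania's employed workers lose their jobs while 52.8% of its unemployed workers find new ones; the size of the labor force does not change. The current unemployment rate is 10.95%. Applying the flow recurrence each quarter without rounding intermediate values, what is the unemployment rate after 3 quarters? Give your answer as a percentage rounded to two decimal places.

With a fixed labor force, u_{t+1} = u_t + s·(1−u_t) − f·u_t = u_t·(1−s−f) + s.
Here 1−s−f = 0.445 and s = 0.027.
u_1 = 0.109500 × 0.445 + 0.027 = 0.075728.
u_2 = 0.075728 × 0.445 + 0.027 = 0.060699.
u_3 = 0.060699 × 0.445 + 0.027 = 0.054011.

Unemployment rate after three quarters ≈ 5.40%.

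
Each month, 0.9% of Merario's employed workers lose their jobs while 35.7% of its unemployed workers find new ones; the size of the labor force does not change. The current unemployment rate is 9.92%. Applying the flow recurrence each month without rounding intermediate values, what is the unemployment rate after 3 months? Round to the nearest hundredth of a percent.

With a fixed labor force, u_{t+1} = u_t + s·(1−u_t) − f·u_t = u_t·(1−s−f) + s.
Here 1−s−f = 0.634 and s = 0.009.
u_1 = 0.099200 × 0.634 + 0.009 = 0.071893.
u_2 = 0.071893 × 0.634 + 0.009 = 0.054580.
u_3 = 0.054580 × 0.634 + 0.009 = 0.043604.

Unemployment rate after three months ≈ 4.36%.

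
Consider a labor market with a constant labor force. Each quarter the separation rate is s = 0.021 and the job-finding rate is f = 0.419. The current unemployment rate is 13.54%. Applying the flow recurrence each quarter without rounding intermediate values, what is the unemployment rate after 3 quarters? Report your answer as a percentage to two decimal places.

With a fixed labor force, u_{t+1} = u_t + s·(1−u_t) − f·u_t = u_t·(1−s−f) + s.
Here 1−s−f = 0.560 and s = 0.021.
u_1 = 0.135400 × 0.560 + 0.021 = 0.096824.
u_2 = 0.096824 × 0.560 + 0.021 = 0.075221.
u_3 = 0.075221 × 0.560 + 0.021 = 0.063124.

Unemployment rate after three quarters ≈ 6.31%.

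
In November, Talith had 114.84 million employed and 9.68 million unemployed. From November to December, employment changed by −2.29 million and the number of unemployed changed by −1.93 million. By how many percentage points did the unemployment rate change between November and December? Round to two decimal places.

The unemployment rate changed by −1.33 percentage points.

November: labor force = 114.84 + 9.68 = 124.52; u = 9.68/124.52 = 7.77%.
December: labor force = 112.55 + 7.75 = 120.30; u = 7.75/120.30 = 6.44%.
Change = 6.44% − 7.77% = −1.33 pp.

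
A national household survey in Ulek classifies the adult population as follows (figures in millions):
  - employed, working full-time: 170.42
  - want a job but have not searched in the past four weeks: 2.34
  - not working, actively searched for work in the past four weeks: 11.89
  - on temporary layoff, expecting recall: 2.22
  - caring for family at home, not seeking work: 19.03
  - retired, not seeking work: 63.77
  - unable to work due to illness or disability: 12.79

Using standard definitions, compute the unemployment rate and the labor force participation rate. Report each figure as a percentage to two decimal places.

Employed = 170.42 million.
Unemployed = 11.89 + 2.22 = 14.11 million (jobless and actively searching, or on temporary layoff).
Labor force = 170.42 + 14.11 = 184.53 million.
Not in labor force = 2.34 + 19.03 + 63.77 + 12.79 = 97.93 million (those not working and not actively searching are outside the labor force — including those who want a job but have given up searching).
Civilian working-age population = 184.53 + 97.93 = 282.46 million.
Unemployment rate = 14.11 / 184.53 = 7.65%.
Labor force participation rate = 184.53 / 282.46 = 65.33%.

Unemployment rate ≈ 7.65%; labor force participation rate ≈ 65.33%.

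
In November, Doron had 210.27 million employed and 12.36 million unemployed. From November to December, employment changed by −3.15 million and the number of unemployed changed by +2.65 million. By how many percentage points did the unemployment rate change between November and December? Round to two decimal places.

The unemployment rate changed by +1.21 percentage points.

November: labor force = 210.27 + 12.36 = 222.63; u = 12.36/222.63 = 5.55%.
December: labor force = 207.12 + 15.01 = 222.13; u = 15.01/222.13 = 6.76%.
Change = 6.76% − 5.55% = +1.21 pp.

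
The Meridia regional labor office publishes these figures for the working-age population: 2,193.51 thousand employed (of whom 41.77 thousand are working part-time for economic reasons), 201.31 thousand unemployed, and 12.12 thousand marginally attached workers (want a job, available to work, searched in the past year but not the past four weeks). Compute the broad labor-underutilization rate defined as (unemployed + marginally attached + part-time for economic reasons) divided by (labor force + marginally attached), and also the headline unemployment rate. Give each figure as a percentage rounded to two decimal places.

Labor force = 2,193.51 + 201.31 = 2,394.82 thousand.
Numerator = 201.31 + 12.12 + 41.77 = 255.20 thousand.
Denominator = 2,394.82 + 12.12 = 2,406.94 thousand.
Broad rate = 255.20 / 2,406.94 = 10.60%.
Headline unemployment rate = 201.31 / 2,394.82 = 8.41%.

Broad underutilization rate ≈ 10.60%; headline unemployment rate ≈ 8.41%.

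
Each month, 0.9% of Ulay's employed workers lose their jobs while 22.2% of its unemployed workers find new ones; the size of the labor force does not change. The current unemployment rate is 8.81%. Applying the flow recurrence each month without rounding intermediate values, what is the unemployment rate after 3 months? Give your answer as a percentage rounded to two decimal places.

Unemployment rate after three months ≈ 6.13%.

With a fixed labor force, u_{t+1} = u_t + s·(1−u_t) − f·u_t = u_t·(1−s−f) + s.
Here 1−s−f = 0.769 and s = 0.009.
u_1 = 0.088100 × 0.769 + 0.009 = 0.076749.
u_2 = 0.076749 × 0.769 + 0.009 = 0.068020.
u_3 = 0.068020 × 0.769 + 0.009 = 0.061307.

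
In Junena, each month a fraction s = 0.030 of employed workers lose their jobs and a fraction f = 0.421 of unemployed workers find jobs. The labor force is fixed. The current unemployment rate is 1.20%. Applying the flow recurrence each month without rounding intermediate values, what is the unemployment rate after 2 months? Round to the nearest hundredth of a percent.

Unemployment rate after two months ≈ 5.01%.

With a fixed labor force, u_{t+1} = u_t + s·(1−u_t) − f·u_t = u_t·(1−s−f) + s.
Here 1−s−f = 0.549 and s = 0.030.
u_1 = 0.012000 × 0.549 + 0.030 = 0.036588.
u_2 = 0.036588 × 0.549 + 0.030 = 0.050087.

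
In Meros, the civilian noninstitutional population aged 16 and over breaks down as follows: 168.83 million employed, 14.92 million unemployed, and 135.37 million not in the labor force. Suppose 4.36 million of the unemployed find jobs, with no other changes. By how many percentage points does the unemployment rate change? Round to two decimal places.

The unemployment rate changes by −2.37 percentage points.

Initially, labor force = 168.83 + 14.92 = 183.75 million, so u = 14.92/183.75 = 8.12%.
After the change, unemployed falls and employed rises by 4.36; labor force unchanged → E = 173.19, U = 10.56, labor force = 183.75 million.
New unemployment rate = 10.56 / 183.75 = 5.75%.
Change = 5.75% − 8.12% = −2.37 percentage points.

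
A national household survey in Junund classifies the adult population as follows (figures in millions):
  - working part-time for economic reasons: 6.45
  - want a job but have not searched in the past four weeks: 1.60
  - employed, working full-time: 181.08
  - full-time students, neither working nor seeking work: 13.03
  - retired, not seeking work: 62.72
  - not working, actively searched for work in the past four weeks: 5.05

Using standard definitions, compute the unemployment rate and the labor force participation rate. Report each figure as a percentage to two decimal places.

Employed = 6.45 + 181.08 = 187.53 million (anyone who worked, including part-time for economic reasons, counts as employed).
Unemployed = 5.05 million.
Labor force = 187.53 + 5.05 = 192.58 million.
Not in labor force = 1.60 + 13.03 + 62.72 = 77.35 million (those not working and not actively searching are outside the labor force — including those who want a job but have given up searching).
Civilian working-age population = 192.58 + 77.35 = 269.93 million.
Unemployment rate = 5.05 / 192.58 = 2.62%.
Labor force participation rate = 192.58 / 269.93 = 71.34%.

Unemployment rate ≈ 2.62%; labor force participation rate ≈ 71.34%.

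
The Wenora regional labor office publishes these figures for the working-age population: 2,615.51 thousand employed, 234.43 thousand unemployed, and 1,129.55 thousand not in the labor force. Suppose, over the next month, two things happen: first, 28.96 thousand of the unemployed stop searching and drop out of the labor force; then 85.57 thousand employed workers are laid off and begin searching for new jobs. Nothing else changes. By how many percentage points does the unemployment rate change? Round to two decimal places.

Initially, labor force = 2,615.51 + 234.43 = 2,849.94 thousand, so u = 234.43/2,849.94 = 8.23%.
After the first change, unemployed and labor force both fall by 28.96 → E = 2,615.51, U = 205.47, labor force = 2,820.98 thousand.
After the second change, employed falls and unemployed rises by 85.57; labor force unchanged → E = 2,529.94, U = 291.04, labor force = 2,820.98 thousand.
New unemployment rate = 291.04 / 2,820.98 = 10.32%.
Change = 10.32% − 8.23% = +2.09 percentage points.

The unemployment rate changes by +2.09 percentage points.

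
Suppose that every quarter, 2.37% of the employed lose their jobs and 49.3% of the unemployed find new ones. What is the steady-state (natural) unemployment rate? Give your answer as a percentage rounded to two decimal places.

At steady state the flows balance: s·E = f·U, so U/(E+U) = s/(s+f).
u* = 2.37 / (2.37 + 49.3) = 2.37 / 51.67 = 4.59%.

Steady-state unemployment rate ≈ 4.59%.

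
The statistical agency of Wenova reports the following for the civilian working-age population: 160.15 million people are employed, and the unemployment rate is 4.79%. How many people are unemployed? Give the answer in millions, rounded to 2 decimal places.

About 8.06 million are unemployed.

Let U be the number unemployed. The labor force is E + U, and U/(E+U) = 0.0479.
So U = 0.0479 × 160.15 / (1 − 0.0479) = 7.6712 / 0.9521 ≈ 8.06 million.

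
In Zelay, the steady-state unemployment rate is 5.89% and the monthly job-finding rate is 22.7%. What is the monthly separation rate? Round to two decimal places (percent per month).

From u* = s/(s+f): s = u·f/(1−u).
s = 0.0589 × 22.7 / (1 − 0.0589) = 1.3370 / 0.9411 ≈ 1.42% per month.

Separation rate ≈ 1.42% per month.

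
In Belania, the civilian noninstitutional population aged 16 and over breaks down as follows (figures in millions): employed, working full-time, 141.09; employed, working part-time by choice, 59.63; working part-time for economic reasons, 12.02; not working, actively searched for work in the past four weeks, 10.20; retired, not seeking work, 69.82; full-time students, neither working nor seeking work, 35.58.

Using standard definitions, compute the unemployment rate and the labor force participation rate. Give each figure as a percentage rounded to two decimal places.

Employed = 141.09 + 59.63 + 12.02 = 212.74 million (anyone who worked, including part-time for economic reasons, counts as employed).
Unemployed = 10.20 million.
Labor force = 212.74 + 10.20 = 222.94 million.
Not in labor force = 69.82 + 35.58 = 105.40 million (those not working and not actively searching are outside the labor force).
Civilian working-age population = 222.94 + 105.40 = 328.34 million.
Unemployment rate = 10.20 / 222.94 = 4.58%.
Labor force participation rate = 222.94 / 328.34 = 67.90%.

Unemployment rate ≈ 4.58%; labor force participation rate ≈ 67.90%.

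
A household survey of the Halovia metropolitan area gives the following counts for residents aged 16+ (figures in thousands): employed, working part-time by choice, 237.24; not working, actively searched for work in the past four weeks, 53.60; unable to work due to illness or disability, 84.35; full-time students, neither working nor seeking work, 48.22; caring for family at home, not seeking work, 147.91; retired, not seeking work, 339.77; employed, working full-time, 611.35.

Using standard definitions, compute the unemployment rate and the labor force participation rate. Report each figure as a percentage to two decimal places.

Employed = 237.24 + 611.35 = 848.59 thousand.
Unemployed = 53.60 thousand.
Labor force = 848.59 + 53.60 = 902.19 thousand.
Not in labor force = 84.35 + 48.22 + 147.91 + 339.77 = 620.25 thousand (those not working and not actively searching are outside the labor force).
Civilian working-age population = 902.19 + 620.25 = 1,522.44 thousand.
Unemployment rate = 53.60 / 902.19 = 5.94%.
Labor force participation rate = 902.19 / 1,522.44 = 59.26%.

Unemployment rate ≈ 5.94%; labor force participation rate ≈ 59.26%.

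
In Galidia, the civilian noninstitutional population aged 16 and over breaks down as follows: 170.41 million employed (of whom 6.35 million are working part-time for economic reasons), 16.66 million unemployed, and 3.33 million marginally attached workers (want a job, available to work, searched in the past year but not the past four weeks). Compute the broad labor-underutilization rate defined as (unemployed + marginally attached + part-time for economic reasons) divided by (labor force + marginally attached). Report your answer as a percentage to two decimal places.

Labor force = 170.41 + 16.66 = 187.07 million.
Numerator = 16.66 + 3.33 + 6.35 = 26.34 million.
Denominator = 187.07 + 3.33 = 190.40 million.
Broad rate = 26.34 / 190.40 = 13.83%.

Broad underutilization rate ≈ 13.83%.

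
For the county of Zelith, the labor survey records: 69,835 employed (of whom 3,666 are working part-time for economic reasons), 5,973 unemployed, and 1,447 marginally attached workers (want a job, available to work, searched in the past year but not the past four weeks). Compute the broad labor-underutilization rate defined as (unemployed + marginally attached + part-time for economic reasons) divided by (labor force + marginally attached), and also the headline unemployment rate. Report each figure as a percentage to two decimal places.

Broad underutilization rate ≈ 14.35%; headline unemployment rate ≈ 7.88%.

Labor force = 69,835 + 5,973 = 75,808.
Numerator = 5,973 + 1,447 + 3,666 = 11,086.
Denominator = 75,808 + 1,447 = 77,255.
Broad rate = 11,086 / 77,255 = 14.35%.
Headline unemployment rate = 5,973 / 75,808 = 7.88%.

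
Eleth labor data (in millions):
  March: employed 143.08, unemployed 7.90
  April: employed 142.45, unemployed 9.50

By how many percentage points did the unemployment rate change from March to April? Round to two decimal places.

March: labor force = 143.08 + 7.90 = 150.98; u = 7.90/150.98 = 5.23%.
April: labor force = 142.45 + 9.50 = 151.95; u = 9.50/151.95 = 6.25%.
Change = 6.25% − 5.23% = +1.02 pp.

The unemployment rate changed by +1.02 percentage points.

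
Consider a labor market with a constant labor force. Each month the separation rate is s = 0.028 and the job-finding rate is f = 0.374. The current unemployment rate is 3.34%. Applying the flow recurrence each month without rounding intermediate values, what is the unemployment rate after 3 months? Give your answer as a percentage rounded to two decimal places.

With a fixed labor force, u_{t+1} = u_t + s·(1−u_t) − f·u_t = u_t·(1−s−f) + s.
Here 1−s−f = 0.598 and s = 0.028.
u_1 = 0.033400 × 0.598 + 0.028 = 0.047973.
u_2 = 0.047973 × 0.598 + 0.028 = 0.056688.
u_3 = 0.056688 × 0.598 + 0.028 = 0.061899.

Unemployment rate after three months ≈ 6.19%.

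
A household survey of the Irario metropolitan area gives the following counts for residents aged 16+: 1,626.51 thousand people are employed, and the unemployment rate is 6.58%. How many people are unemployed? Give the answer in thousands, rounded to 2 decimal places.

Let U be the number unemployed. The labor force is E + U, and U/(E+U) = 0.0658.
So U = 0.0658 × 1,626.51 / (1 − 0.0658) = 107.0244 / 0.9342 ≈ 114.56 thousand.

About 114.56 thousand are unemployed.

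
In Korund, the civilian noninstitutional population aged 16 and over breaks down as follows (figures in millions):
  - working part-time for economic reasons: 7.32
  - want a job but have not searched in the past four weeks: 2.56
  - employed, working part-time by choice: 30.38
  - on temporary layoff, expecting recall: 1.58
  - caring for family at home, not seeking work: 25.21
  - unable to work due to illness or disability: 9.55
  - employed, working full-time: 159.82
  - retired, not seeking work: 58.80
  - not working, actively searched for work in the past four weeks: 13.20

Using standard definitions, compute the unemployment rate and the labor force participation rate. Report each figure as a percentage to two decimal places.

Employed = 7.32 + 30.38 + 159.82 = 197.52 million (anyone who worked, including part-time for economic reasons, counts as employed).
Unemployed = 1.58 + 13.20 = 14.78 million (jobless and actively searching, or on temporary layoff).
Labor force = 197.52 + 14.78 = 212.30 million.
Not in labor force = 2.56 + 25.21 + 9.55 + 58.80 = 96.12 million (those not working and not actively searching are outside the labor force — including those who want a job but have given up searching).
Civilian working-age population = 212.30 + 96.12 = 308.42 million.
Unemployment rate = 14.78 / 212.30 = 6.96%.
Labor force participation rate = 212.30 / 308.42 = 68.83%.

Unemployment rate ≈ 6.96%; labor force participation rate ≈ 68.83%.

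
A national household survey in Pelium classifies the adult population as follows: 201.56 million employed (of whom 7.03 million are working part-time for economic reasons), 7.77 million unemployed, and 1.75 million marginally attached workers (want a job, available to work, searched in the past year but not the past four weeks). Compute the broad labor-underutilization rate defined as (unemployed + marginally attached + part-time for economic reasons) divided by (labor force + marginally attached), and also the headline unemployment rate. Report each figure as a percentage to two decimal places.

Labor force = 201.56 + 7.77 = 209.33 million.
Numerator = 7.77 + 1.75 + 7.03 = 16.55 million.
Denominator = 209.33 + 1.75 = 211.08 million.
Broad rate = 16.55 / 211.08 = 7.84%.
Headline unemployment rate = 7.77 / 209.33 = 3.71%.

Broad underutilization rate ≈ 7.84%; headline unemployment rate ≈ 3.71%.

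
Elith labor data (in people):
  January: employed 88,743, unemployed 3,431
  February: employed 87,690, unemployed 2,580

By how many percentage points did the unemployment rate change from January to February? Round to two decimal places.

January: labor force = 88,743 + 3,431 = 92,174; u = 3,431/92,174 = 3.72%.
February: labor force = 87,690 + 2,580 = 90,270; u = 2,580/90,270 = 2.86%.
Change = 2.86% − 3.72% = −0.86 pp.

The unemployment rate changed by −0.86 percentage points.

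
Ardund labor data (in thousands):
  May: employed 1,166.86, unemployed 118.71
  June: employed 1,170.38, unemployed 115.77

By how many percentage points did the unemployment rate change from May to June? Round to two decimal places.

May: labor force = 1,166.86 + 118.71 = 1,285.57; u = 118.71/1,285.57 = 9.23%.
June: labor force = 1,170.38 + 115.77 = 1,286.15; u = 115.77/1,286.15 = 9.00%.
Change = 9.00% − 9.23% = −0.23 pp.

The unemployment rate changed by −0.23 percentage points.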